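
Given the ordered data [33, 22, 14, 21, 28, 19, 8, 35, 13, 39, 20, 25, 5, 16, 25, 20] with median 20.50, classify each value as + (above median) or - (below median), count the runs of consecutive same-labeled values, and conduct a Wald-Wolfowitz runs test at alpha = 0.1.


Step 1: Compute median = 20.50; label A = above, B = below.
Labels in order: AABAABBABABABBAB  (n_A = 8, n_B = 8)
Step 2: Count runs R = 12.
Step 3: Under H0 (random ordering), E[R] = 2*n_A*n_B/(n_A+n_B) + 1 = 2*8*8/16 + 1 = 9.0000.
        Var[R] = 2*n_A*n_B*(2*n_A*n_B - n_A - n_B) / ((n_A+n_B)^2 * (n_A+n_B-1)) = 14336/3840 = 3.7333.
        SD[R] = 1.9322.
Step 4: Continuity-corrected z = (R - 0.5 - E[R]) / SD[R] = (12 - 0.5 - 9.0000) / 1.9322 = 1.2939.
Step 5: Two-sided p-value via normal approximation = 2*(1 - Phi(|z|)) = 0.195709.
Step 6: alpha = 0.1. fail to reject H0.

R = 12, z = 1.2939, p = 0.195709, fail to reject H0.


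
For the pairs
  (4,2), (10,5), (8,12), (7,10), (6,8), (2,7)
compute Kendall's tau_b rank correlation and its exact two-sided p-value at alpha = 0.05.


Step 1: Enumerate the 15 unordered pairs (i,j) with i<j and classify each by sign(x_j-x_i) * sign(y_j-y_i).
  (1,2):dx=+6,dy=+3->C; (1,3):dx=+4,dy=+10->C; (1,4):dx=+3,dy=+8->C; (1,5):dx=+2,dy=+6->C
  (1,6):dx=-2,dy=+5->D; (2,3):dx=-2,dy=+7->D; (2,4):dx=-3,dy=+5->D; (2,5):dx=-4,dy=+3->D
  (2,6):dx=-8,dy=+2->D; (3,4):dx=-1,dy=-2->C; (3,5):dx=-2,dy=-4->C; (3,6):dx=-6,dy=-5->C
  (4,5):dx=-1,dy=-2->C; (4,6):dx=-5,dy=-3->C; (5,6):dx=-4,dy=-1->C
Step 2: C = 10, D = 5, total pairs = 15.
Step 3: tau = (C - D)/(n(n-1)/2) = (10 - 5)/15 = 0.333333.
Step 4: Exact two-sided p-value (enumerate n! = 720 permutations of y under H0): p = 0.469444.
Step 5: alpha = 0.05. fail to reject H0.

tau_b = 0.3333 (C=10, D=5), p = 0.469444, fail to reject H0.


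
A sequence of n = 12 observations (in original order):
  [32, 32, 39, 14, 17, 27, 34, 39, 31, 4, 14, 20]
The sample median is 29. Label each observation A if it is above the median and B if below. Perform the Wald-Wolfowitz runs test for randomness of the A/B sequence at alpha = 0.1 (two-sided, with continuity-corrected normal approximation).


Step 1: Compute median = 29; label A = above, B = below.
Labels in order: AAABBBAAABBB  (n_A = 6, n_B = 6)
Step 2: Count runs R = 4.
Step 3: Under H0 (random ordering), E[R] = 2*n_A*n_B/(n_A+n_B) + 1 = 2*6*6/12 + 1 = 7.0000.
        Var[R] = 2*n_A*n_B*(2*n_A*n_B - n_A - n_B) / ((n_A+n_B)^2 * (n_A+n_B-1)) = 4320/1584 = 2.7273.
        SD[R] = 1.6514.
Step 4: Continuity-corrected z = (R + 0.5 - E[R]) / SD[R] = (4 + 0.5 - 7.0000) / 1.6514 = -1.5138.
Step 5: Two-sided p-value via normal approximation = 2*(1 - Phi(|z|)) = 0.130070.
Step 6: alpha = 0.1. fail to reject H0.

R = 4, z = -1.5138, p = 0.130070, fail to reject H0.


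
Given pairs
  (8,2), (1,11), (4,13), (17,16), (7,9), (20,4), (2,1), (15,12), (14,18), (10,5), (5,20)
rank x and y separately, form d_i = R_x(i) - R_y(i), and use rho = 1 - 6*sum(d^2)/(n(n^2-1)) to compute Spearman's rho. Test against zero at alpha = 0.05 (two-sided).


Step 1: Rank x and y separately (midranks; no ties here).
rank(x): 8->6, 1->1, 4->3, 17->10, 7->5, 20->11, 2->2, 15->9, 14->8, 10->7, 5->4
rank(y): 2->2, 11->6, 13->8, 16->9, 9->5, 4->3, 1->1, 12->7, 18->10, 5->4, 20->11
Step 2: d_i = R_x(i) - R_y(i); compute d_i^2.
  (6-2)^2=16, (1-6)^2=25, (3-8)^2=25, (10-9)^2=1, (5-5)^2=0, (11-3)^2=64, (2-1)^2=1, (9-7)^2=4, (8-10)^2=4, (7-4)^2=9, (4-11)^2=49
sum(d^2) = 198.
Step 3: rho = 1 - 6*198 / (11*(11^2 - 1)) = 1 - 1188/1320 = 0.100000.
Step 4: Under H0, t = rho * sqrt((n-2)/(1-rho^2)) = 0.3015 ~ t(9).
Step 5: Two-sided p-value from the t-distribution with 9 df = 0.769875.
Step 6: alpha = 0.05. fail to reject H0.

rho = 0.1000, p = 0.769875, fail to reject H0 at alpha = 0.05.


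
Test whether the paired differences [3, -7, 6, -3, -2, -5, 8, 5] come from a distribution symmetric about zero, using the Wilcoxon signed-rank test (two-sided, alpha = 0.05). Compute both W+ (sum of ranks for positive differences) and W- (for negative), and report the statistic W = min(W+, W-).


Step 1: Drop any zero differences (none here) and take |d_i|.
|d| = [3, 7, 6, 3, 2, 5, 8, 5]
Step 2: Midrank |d_i| (ties get averaged ranks).
ranks: |3|->2.5, |7|->7, |6|->6, |3|->2.5, |2|->1, |5|->4.5, |8|->8, |5|->4.5
Step 3: Attach original signs; sum ranks with positive sign and with negative sign.
W+ = 2.5 + 6 + 8 + 4.5 = 21
W- = 7 + 2.5 + 1 + 4.5 = 15
(Check: W+ + W- = 36 should equal n(n+1)/2 = 36.)
Step 4: Test statistic W = min(W+, W-) = 15.
Step 5: Ties in |d|, so use the tie-corrected normal approximation.
        E[W] = n(n+1)/4 = 8*9/4 = 18.
        Tie groups: |d|=3 (t=2), |d|=5 (t=2); sum(t^3 - t) = 12.
        Var[W] = n(n+1)(2n+1)/24 - sum(t^3-t)/48 = 1224/24 - 12/48 = 50.75.
        z = (W - E[W]) / sqrt(Var[W]) = (15 - 18) / 7.1239 = -0.4211.
        Two-sided p = 2*Phi(z) = 0.673669.
Step 6: alpha = 0.05. fail to reject H0.

W+ = 21, W- = 15, W = min = 15, p = 0.673669, fail to reject H0.


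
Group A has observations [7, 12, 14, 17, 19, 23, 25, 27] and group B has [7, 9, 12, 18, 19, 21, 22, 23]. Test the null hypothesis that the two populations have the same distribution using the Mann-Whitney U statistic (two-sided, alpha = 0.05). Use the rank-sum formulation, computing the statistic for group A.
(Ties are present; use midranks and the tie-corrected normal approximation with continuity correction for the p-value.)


Step 1: Combine and sort all 16 observations; assign midranks.
sorted (value, group): (7,X), (7,Y), (9,Y), (12,X), (12,Y), (14,X), (17,X), (18,Y), (19,X), (19,Y), (21,Y), (22,Y), (23,X), (23,Y), (25,X), (27,X)
ranks: 7->1.5, 7->1.5, 9->3, 12->4.5, 12->4.5, 14->6, 17->7, 18->8, 19->9.5, 19->9.5, 21->11, 22->12, 23->13.5, 23->13.5, 25->15, 27->16
Step 2: Rank sum for X: R1 = 1.5 + 4.5 + 6 + 7 + 9.5 + 13.5 + 15 + 16 = 73.
Step 3: U_X = R1 - n1(n1+1)/2 = 73 - 8*9/2 = 73 - 36 = 37.
       U_Y = n1*n2 - U_X = 64 - 37 = 27.
Step 4: Ties are present, so use the tie-corrected normal approximation (with continuity correction) for the p-value.
Step 5: p-value = 0.635507; compare to alpha = 0.05. fail to reject H0.

U_X = 37, p = 0.635507, fail to reject H0 at alpha = 0.05.


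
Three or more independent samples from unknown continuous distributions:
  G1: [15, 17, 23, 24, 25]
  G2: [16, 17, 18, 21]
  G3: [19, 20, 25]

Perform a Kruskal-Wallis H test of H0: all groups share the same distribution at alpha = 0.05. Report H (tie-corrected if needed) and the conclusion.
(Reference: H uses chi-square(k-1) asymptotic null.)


Step 1: Combine all N = 12 observations and assign midranks.
sorted (value, group, rank): (15,G1,1), (16,G2,2), (17,G1,3.5), (17,G2,3.5), (18,G2,5), (19,G3,6), (20,G3,7), (21,G2,8), (23,G1,9), (24,G1,10), (25,G1,11.5), (25,G3,11.5)
Step 2: Sum ranks within each group.
R_1 = 35 (n_1 = 5)
R_2 = 18.5 (n_2 = 4)
R_3 = 24.5 (n_3 = 3)
Step 3: H = 12/(N(N+1)) * sum(R_i^2/n_i) - 3(N+1)
     = 12/(12*13) * (35^2/5 + 18.5^2/4 + 24.5^2/3) - 3*13
     = 0.076923 * 530.646 - 39
     = 1.818910.
Step 4: Ties present; correction factor C = 1 - 12/(12^3 - 12) = 0.993007. Corrected H = 1.818910 / 0.993007 = 1.831719.
Step 5: Under H0, H ~ chi^2(2); p-value = 0.400172.
Step 6: alpha = 0.05. fail to reject H0.

H = 1.8317, df = 2, p = 0.400172, fail to reject H0.


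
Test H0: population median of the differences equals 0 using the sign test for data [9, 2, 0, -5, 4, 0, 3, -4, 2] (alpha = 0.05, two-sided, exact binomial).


Step 1: Discard zero differences. Original n = 9; n_eff = number of nonzero differences = 7.
Nonzero differences (with sign): +9, +2, -5, +4, +3, -4, +2
Step 2: Count signs: positive = 5, negative = 2.
Step 3: Under H0: P(positive) = 0.5, so the number of positives S ~ Bin(7, 0.5).
Step 4: Two-sided exact p-value = sum of Bin(7,0.5) probabilities at or below the observed probability = 0.453125.
Step 5: alpha = 0.05. fail to reject H0.

n_eff = 7, pos = 5, neg = 2, p = 0.453125, fail to reject H0.


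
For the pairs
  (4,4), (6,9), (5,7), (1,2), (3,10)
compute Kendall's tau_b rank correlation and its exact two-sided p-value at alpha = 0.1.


Step 1: Enumerate the 10 unordered pairs (i,j) with i<j and classify each by sign(x_j-x_i) * sign(y_j-y_i).
  (1,2):dx=+2,dy=+5->C; (1,3):dx=+1,dy=+3->C; (1,4):dx=-3,dy=-2->C; (1,5):dx=-1,dy=+6->D
  (2,3):dx=-1,dy=-2->C; (2,4):dx=-5,dy=-7->C; (2,5):dx=-3,dy=+1->D; (3,4):dx=-4,dy=-5->C
  (3,5):dx=-2,dy=+3->D; (4,5):dx=+2,dy=+8->C
Step 2: C = 7, D = 3, total pairs = 10.
Step 3: tau = (C - D)/(n(n-1)/2) = (7 - 3)/10 = 0.400000.
Step 4: Exact two-sided p-value (enumerate n! = 120 permutations of y under H0): p = 0.483333.
Step 5: alpha = 0.1. fail to reject H0.

tau_b = 0.4000 (C=7, D=3), p = 0.483333, fail to reject H0.


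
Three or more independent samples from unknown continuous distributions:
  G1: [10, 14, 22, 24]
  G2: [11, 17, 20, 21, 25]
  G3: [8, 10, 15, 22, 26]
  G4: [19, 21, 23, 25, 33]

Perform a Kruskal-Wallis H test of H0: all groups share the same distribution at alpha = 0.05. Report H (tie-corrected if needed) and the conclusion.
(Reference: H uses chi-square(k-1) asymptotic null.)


Step 1: Combine all N = 19 observations and assign midranks.
sorted (value, group, rank): (8,G3,1), (10,G1,2.5), (10,G3,2.5), (11,G2,4), (14,G1,5), (15,G3,6), (17,G2,7), (19,G4,8), (20,G2,9), (21,G2,10.5), (21,G4,10.5), (22,G1,12.5), (22,G3,12.5), (23,G4,14), (24,G1,15), (25,G2,16.5), (25,G4,16.5), (26,G3,18), (33,G4,19)
Step 2: Sum ranks within each group.
R_1 = 35 (n_1 = 4)
R_2 = 47 (n_2 = 5)
R_3 = 40 (n_3 = 5)
R_4 = 68 (n_4 = 5)
Step 3: H = 12/(N(N+1)) * sum(R_i^2/n_i) - 3(N+1)
     = 12/(19*20) * (35^2/4 + 47^2/5 + 40^2/5 + 68^2/5) - 3*20
     = 0.031579 * 1992.85 - 60
     = 2.932105.
Step 4: Ties present; correction factor C = 1 - 24/(19^3 - 19) = 0.996491. Corrected H = 2.932105 / 0.996491 = 2.942430.
Step 5: Under H0, H ~ chi^2(3); p-value = 0.400587.
Step 6: alpha = 0.05. fail to reject H0.

H = 2.9424, df = 3, p = 0.400587, fail to reject H0.


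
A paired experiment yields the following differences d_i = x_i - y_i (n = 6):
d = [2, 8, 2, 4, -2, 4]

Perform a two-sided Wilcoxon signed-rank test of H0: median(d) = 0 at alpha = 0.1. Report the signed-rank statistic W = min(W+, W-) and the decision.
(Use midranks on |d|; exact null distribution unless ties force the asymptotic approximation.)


Step 1: Drop any zero differences (none here) and take |d_i|.
|d| = [2, 8, 2, 4, 2, 4]
Step 2: Midrank |d_i| (ties get averaged ranks).
ranks: |2|->2, |8|->6, |2|->2, |4|->4.5, |2|->2, |4|->4.5
Step 3: Attach original signs; sum ranks with positive sign and with negative sign.
W+ = 2 + 6 + 2 + 4.5 + 4.5 = 19
W- = 2 = 2
(Check: W+ + W- = 21 should equal n(n+1)/2 = 21.)
Step 4: Test statistic W = min(W+, W-) = 2.
Step 5: Ties in |d|, so use the tie-corrected normal approximation.
        E[W] = n(n+1)/4 = 6*7/4 = 10.5.
        Tie groups: |d|=2 (t=3), |d|=4 (t=2); sum(t^3 - t) = 30.
        Var[W] = n(n+1)(2n+1)/24 - sum(t^3-t)/48 = 546/24 - 30/48 = 22.125.
        z = (W - E[W]) / sqrt(Var[W]) = (2 - 10.5) / 4.7037 = -1.8071.
        Two-sided p = 2*Phi(z) = 0.070750.
Step 6: alpha = 0.1. reject H0.

W+ = 19, W- = 2, W = min = 2, p = 0.070750, reject H0.


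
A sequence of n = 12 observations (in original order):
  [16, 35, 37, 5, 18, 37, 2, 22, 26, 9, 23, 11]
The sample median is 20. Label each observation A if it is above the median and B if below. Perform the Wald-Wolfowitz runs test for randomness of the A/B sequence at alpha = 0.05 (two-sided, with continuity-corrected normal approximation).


Step 1: Compute median = 20; label A = above, B = below.
Labels in order: BAABBABAABAB  (n_A = 6, n_B = 6)
Step 2: Count runs R = 9.
Step 3: Under H0 (random ordering), E[R] = 2*n_A*n_B/(n_A+n_B) + 1 = 2*6*6/12 + 1 = 7.0000.
        Var[R] = 2*n_A*n_B*(2*n_A*n_B - n_A - n_B) / ((n_A+n_B)^2 * (n_A+n_B-1)) = 4320/1584 = 2.7273.
        SD[R] = 1.6514.
Step 4: Continuity-corrected z = (R - 0.5 - E[R]) / SD[R] = (9 - 0.5 - 7.0000) / 1.6514 = 0.9083.
Step 5: Two-sided p-value via normal approximation = 2*(1 - Phi(|z|)) = 0.363722.
Step 6: alpha = 0.05. fail to reject H0.

R = 9, z = 0.9083, p = 0.363722, fail to reject H0.


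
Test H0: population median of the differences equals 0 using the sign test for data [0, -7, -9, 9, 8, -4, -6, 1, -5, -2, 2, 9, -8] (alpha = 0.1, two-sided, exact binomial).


Step 1: Discard zero differences. Original n = 13; n_eff = number of nonzero differences = 12.
Nonzero differences (with sign): -7, -9, +9, +8, -4, -6, +1, -5, -2, +2, +9, -8
Step 2: Count signs: positive = 5, negative = 7.
Step 3: Under H0: P(positive) = 0.5, so the number of positives S ~ Bin(12, 0.5).
Step 4: Two-sided exact p-value = sum of Bin(12,0.5) probabilities at or below the observed probability = 0.774414.
Step 5: alpha = 0.1. fail to reject H0.

n_eff = 12, pos = 5, neg = 7, p = 0.774414, fail to reject H0.


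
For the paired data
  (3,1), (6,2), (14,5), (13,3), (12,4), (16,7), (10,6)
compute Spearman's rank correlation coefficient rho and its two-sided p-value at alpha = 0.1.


Step 1: Rank x and y separately (midranks; no ties here).
rank(x): 3->1, 6->2, 14->6, 13->5, 12->4, 16->7, 10->3
rank(y): 1->1, 2->2, 5->5, 3->3, 4->4, 7->7, 6->6
Step 2: d_i = R_x(i) - R_y(i); compute d_i^2.
  (1-1)^2=0, (2-2)^2=0, (6-5)^2=1, (5-3)^2=4, (4-4)^2=0, (7-7)^2=0, (3-6)^2=9
sum(d^2) = 14.
Step 3: rho = 1 - 6*14 / (7*(7^2 - 1)) = 1 - 84/336 = 0.750000.
Step 4: Under H0, t = rho * sqrt((n-2)/(1-rho^2)) = 2.5355 ~ t(5).
Step 5: Two-sided p-value from the t-distribution with 5 df = 0.052181.
Step 6: alpha = 0.1. reject H0.

rho = 0.7500, p = 0.052181, reject H0 at alpha = 0.1.


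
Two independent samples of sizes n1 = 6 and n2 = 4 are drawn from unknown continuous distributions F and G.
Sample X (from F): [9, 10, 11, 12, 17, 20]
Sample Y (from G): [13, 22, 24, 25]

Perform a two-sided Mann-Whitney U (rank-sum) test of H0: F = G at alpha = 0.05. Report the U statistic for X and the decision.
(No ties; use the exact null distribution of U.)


Step 1: Combine and sort all 10 observations; assign midranks.
sorted (value, group): (9,X), (10,X), (11,X), (12,X), (13,Y), (17,X), (20,X), (22,Y), (24,Y), (25,Y)
ranks: 9->1, 10->2, 11->3, 12->4, 13->5, 17->6, 20->7, 22->8, 24->9, 25->10
Step 2: Rank sum for X: R1 = 1 + 2 + 3 + 4 + 6 + 7 = 23.
Step 3: U_X = R1 - n1(n1+1)/2 = 23 - 6*7/2 = 23 - 21 = 2.
       U_Y = n1*n2 - U_X = 24 - 2 = 22.
Step 4: No ties, so the exact null distribution of U (based on enumerating the C(10,6) = 210 equally likely rank assignments) gives the two-sided p-value.
Step 5: p-value = 0.038095; compare to alpha = 0.05. reject H0.

U_X = 2, p = 0.038095, reject H0 at alpha = 0.05.


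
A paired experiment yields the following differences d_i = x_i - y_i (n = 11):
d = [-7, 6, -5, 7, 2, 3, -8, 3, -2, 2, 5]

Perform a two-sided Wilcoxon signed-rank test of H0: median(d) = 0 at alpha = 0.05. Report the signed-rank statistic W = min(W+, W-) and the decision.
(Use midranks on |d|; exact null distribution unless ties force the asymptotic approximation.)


Step 1: Drop any zero differences (none here) and take |d_i|.
|d| = [7, 6, 5, 7, 2, 3, 8, 3, 2, 2, 5]
Step 2: Midrank |d_i| (ties get averaged ranks).
ranks: |7|->9.5, |6|->8, |5|->6.5, |7|->9.5, |2|->2, |3|->4.5, |8|->11, |3|->4.5, |2|->2, |2|->2, |5|->6.5
Step 3: Attach original signs; sum ranks with positive sign and with negative sign.
W+ = 8 + 9.5 + 2 + 4.5 + 4.5 + 2 + 6.5 = 37
W- = 9.5 + 6.5 + 11 + 2 = 29
(Check: W+ + W- = 66 should equal n(n+1)/2 = 66.)
Step 4: Test statistic W = min(W+, W-) = 29.
Step 5: Ties in |d|, so use the tie-corrected normal approximation.
        E[W] = n(n+1)/4 = 11*12/4 = 33.
        Tie groups: |d|=2 (t=3), |d|=3 (t=2), |d|=5 (t=2), |d|=7 (t=2); sum(t^3 - t) = 42.
        Var[W] = n(n+1)(2n+1)/24 - sum(t^3-t)/48 = 3036/24 - 42/48 = 125.625.
        z = (W - E[W]) / sqrt(Var[W]) = (29 - 33) / 11.2083 = -0.3569.
        Two-sided p = 2*Phi(z) = 0.721182.
Step 6: alpha = 0.05. fail to reject H0.

W+ = 37, W- = 29, W = min = 29, p = 0.721182, fail to reject H0.


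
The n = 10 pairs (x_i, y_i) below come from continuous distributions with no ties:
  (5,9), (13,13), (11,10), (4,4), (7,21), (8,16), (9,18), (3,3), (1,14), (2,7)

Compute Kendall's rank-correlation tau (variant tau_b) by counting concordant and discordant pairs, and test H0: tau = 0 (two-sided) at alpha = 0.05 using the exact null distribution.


Step 1: Enumerate the 45 unordered pairs (i,j) with i<j and classify each by sign(x_j-x_i) * sign(y_j-y_i).
  (1,2):dx=+8,dy=+4->C; (1,3):dx=+6,dy=+1->C; (1,4):dx=-1,dy=-5->C; (1,5):dx=+2,dy=+12->C
  (1,6):dx=+3,dy=+7->C; (1,7):dx=+4,dy=+9->C; (1,8):dx=-2,dy=-6->C; (1,9):dx=-4,dy=+5->D
  (1,10):dx=-3,dy=-2->C; (2,3):dx=-2,dy=-3->C; (2,4):dx=-9,dy=-9->C; (2,5):dx=-6,dy=+8->D
  (2,6):dx=-5,dy=+3->D; (2,7):dx=-4,dy=+5->D; (2,8):dx=-10,dy=-10->C; (2,9):dx=-12,dy=+1->D
  (2,10):dx=-11,dy=-6->C; (3,4):dx=-7,dy=-6->C; (3,5):dx=-4,dy=+11->D; (3,6):dx=-3,dy=+6->D
  (3,7):dx=-2,dy=+8->D; (3,8):dx=-8,dy=-7->C; (3,9):dx=-10,dy=+4->D; (3,10):dx=-9,dy=-3->C
  (4,5):dx=+3,dy=+17->C; (4,6):dx=+4,dy=+12->C; (4,7):dx=+5,dy=+14->C; (4,8):dx=-1,dy=-1->C
  (4,9):dx=-3,dy=+10->D; (4,10):dx=-2,dy=+3->D; (5,6):dx=+1,dy=-5->D; (5,7):dx=+2,dy=-3->D
  (5,8):dx=-4,dy=-18->C; (5,9):dx=-6,dy=-7->C; (5,10):dx=-5,dy=-14->C; (6,7):dx=+1,dy=+2->C
  (6,8):dx=-5,dy=-13->C; (6,9):dx=-7,dy=-2->C; (6,10):dx=-6,dy=-9->C; (7,8):dx=-6,dy=-15->C
  (7,9):dx=-8,dy=-4->C; (7,10):dx=-7,dy=-11->C; (8,9):dx=-2,dy=+11->D; (8,10):dx=-1,dy=+4->D
  (9,10):dx=+1,dy=-7->D
Step 2: C = 29, D = 16, total pairs = 45.
Step 3: tau = (C - D)/(n(n-1)/2) = (29 - 16)/45 = 0.288889.
Step 4: Exact two-sided p-value (enumerate n! = 3628800 permutations of y under H0): p = 0.291248.
Step 5: alpha = 0.05. fail to reject H0.

tau_b = 0.2889 (C=29, D=16), p = 0.291248, fail to reject H0.


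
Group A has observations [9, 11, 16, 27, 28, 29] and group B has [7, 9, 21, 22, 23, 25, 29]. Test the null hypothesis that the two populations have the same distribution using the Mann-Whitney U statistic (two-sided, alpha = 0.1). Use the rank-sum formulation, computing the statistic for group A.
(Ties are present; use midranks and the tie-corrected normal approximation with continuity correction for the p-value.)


Step 1: Combine and sort all 13 observations; assign midranks.
sorted (value, group): (7,Y), (9,X), (9,Y), (11,X), (16,X), (21,Y), (22,Y), (23,Y), (25,Y), (27,X), (28,X), (29,X), (29,Y)
ranks: 7->1, 9->2.5, 9->2.5, 11->4, 16->5, 21->6, 22->7, 23->8, 25->9, 27->10, 28->11, 29->12.5, 29->12.5
Step 2: Rank sum for X: R1 = 2.5 + 4 + 5 + 10 + 11 + 12.5 = 45.
Step 3: U_X = R1 - n1(n1+1)/2 = 45 - 6*7/2 = 45 - 21 = 24.
       U_Y = n1*n2 - U_X = 42 - 24 = 18.
Step 4: Ties are present, so use the tie-corrected normal approximation (with continuity correction) for the p-value.
Step 5: p-value = 0.720247; compare to alpha = 0.1. fail to reject H0.

U_X = 24, p = 0.720247, fail to reject H0 at alpha = 0.1.


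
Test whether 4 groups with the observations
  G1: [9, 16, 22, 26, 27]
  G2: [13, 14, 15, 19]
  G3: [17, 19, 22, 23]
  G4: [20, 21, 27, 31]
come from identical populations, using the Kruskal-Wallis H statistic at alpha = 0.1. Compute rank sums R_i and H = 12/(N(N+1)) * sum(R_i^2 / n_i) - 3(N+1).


Step 1: Combine all N = 17 observations and assign midranks.
sorted (value, group, rank): (9,G1,1), (13,G2,2), (14,G2,3), (15,G2,4), (16,G1,5), (17,G3,6), (19,G2,7.5), (19,G3,7.5), (20,G4,9), (21,G4,10), (22,G1,11.5), (22,G3,11.5), (23,G3,13), (26,G1,14), (27,G1,15.5), (27,G4,15.5), (31,G4,17)
Step 2: Sum ranks within each group.
R_1 = 47 (n_1 = 5)
R_2 = 16.5 (n_2 = 4)
R_3 = 38 (n_3 = 4)
R_4 = 51.5 (n_4 = 4)
Step 3: H = 12/(N(N+1)) * sum(R_i^2/n_i) - 3(N+1)
     = 12/(17*18) * (47^2/5 + 16.5^2/4 + 38^2/4 + 51.5^2/4) - 3*18
     = 0.039216 * 1533.92 - 54
     = 6.153922.
Step 4: Ties present; correction factor C = 1 - 18/(17^3 - 17) = 0.996324. Corrected H = 6.153922 / 0.996324 = 6.176630.
Step 5: Under H0, H ~ chi^2(3); p-value = 0.103326.
Step 6: alpha = 0.1. fail to reject H0.

H = 6.1766, df = 3, p = 0.103326, fail to reject H0.


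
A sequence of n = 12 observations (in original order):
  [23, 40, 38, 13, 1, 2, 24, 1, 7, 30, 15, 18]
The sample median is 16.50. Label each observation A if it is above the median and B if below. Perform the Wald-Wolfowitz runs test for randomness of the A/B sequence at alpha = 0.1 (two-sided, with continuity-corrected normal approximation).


Step 1: Compute median = 16.50; label A = above, B = below.
Labels in order: AAABBBABBABA  (n_A = 6, n_B = 6)
Step 2: Count runs R = 7.
Step 3: Under H0 (random ordering), E[R] = 2*n_A*n_B/(n_A+n_B) + 1 = 2*6*6/12 + 1 = 7.0000.
        Var[R] = 2*n_A*n_B*(2*n_A*n_B - n_A - n_B) / ((n_A+n_B)^2 * (n_A+n_B-1)) = 4320/1584 = 2.7273.
        SD[R] = 1.6514.
Step 4: R = E[R], so z = 0 with no continuity correction.
Step 5: Two-sided p-value via normal approximation = 2*(1 - Phi(|z|)) = 1.000000.
Step 6: alpha = 0.1. fail to reject H0.

R = 7, z = 0.0000, p = 1.000000, fail to reject H0.


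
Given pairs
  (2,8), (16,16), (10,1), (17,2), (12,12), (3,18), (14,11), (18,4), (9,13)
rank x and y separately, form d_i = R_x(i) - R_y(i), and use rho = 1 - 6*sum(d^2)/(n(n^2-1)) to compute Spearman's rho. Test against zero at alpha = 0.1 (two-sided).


Step 1: Rank x and y separately (midranks; no ties here).
rank(x): 2->1, 16->7, 10->4, 17->8, 12->5, 3->2, 14->6, 18->9, 9->3
rank(y): 8->4, 16->8, 1->1, 2->2, 12->6, 18->9, 11->5, 4->3, 13->7
Step 2: d_i = R_x(i) - R_y(i); compute d_i^2.
  (1-4)^2=9, (7-8)^2=1, (4-1)^2=9, (8-2)^2=36, (5-6)^2=1, (2-9)^2=49, (6-5)^2=1, (9-3)^2=36, (3-7)^2=16
sum(d^2) = 158.
Step 3: rho = 1 - 6*158 / (9*(9^2 - 1)) = 1 - 948/720 = -0.316667.
Step 4: Under H0, t = rho * sqrt((n-2)/(1-rho^2)) = -0.8833 ~ t(7).
Step 5: Two-sided p-value from the t-distribution with 7 df = 0.406397.
Step 6: alpha = 0.1. fail to reject H0.

rho = -0.3167, p = 0.406397, fail to reject H0 at alpha = 0.1.


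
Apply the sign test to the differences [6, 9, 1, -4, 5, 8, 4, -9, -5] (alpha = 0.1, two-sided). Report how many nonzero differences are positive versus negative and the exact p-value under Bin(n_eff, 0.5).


Step 1: Discard zero differences. Original n = 9; n_eff = number of nonzero differences = 9.
Nonzero differences (with sign): +6, +9, +1, -4, +5, +8, +4, -9, -5
Step 2: Count signs: positive = 6, negative = 3.
Step 3: Under H0: P(positive) = 0.5, so the number of positives S ~ Bin(9, 0.5).
Step 4: Two-sided exact p-value = sum of Bin(9,0.5) probabilities at or below the observed probability = 0.507812.
Step 5: alpha = 0.1. fail to reject H0.

n_eff = 9, pos = 6, neg = 3, p = 0.507812, fail to reject H0.


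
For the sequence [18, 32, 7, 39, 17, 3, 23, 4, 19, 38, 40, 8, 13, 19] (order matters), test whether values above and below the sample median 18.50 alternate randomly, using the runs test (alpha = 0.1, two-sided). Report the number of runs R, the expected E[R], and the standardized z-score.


Step 1: Compute median = 18.50; label A = above, B = below.
Labels in order: BABABBABAAABBA  (n_A = 7, n_B = 7)
Step 2: Count runs R = 10.
Step 3: Under H0 (random ordering), E[R] = 2*n_A*n_B/(n_A+n_B) + 1 = 2*7*7/14 + 1 = 8.0000.
        Var[R] = 2*n_A*n_B*(2*n_A*n_B - n_A - n_B) / ((n_A+n_B)^2 * (n_A+n_B-1)) = 8232/2548 = 3.2308.
        SD[R] = 1.7974.
Step 4: Continuity-corrected z = (R - 0.5 - E[R]) / SD[R] = (10 - 0.5 - 8.0000) / 1.7974 = 0.8345.
Step 5: Two-sided p-value via normal approximation = 2*(1 - Phi(|z|)) = 0.403986.
Step 6: alpha = 0.1. fail to reject H0.

R = 10, z = 0.8345, p = 0.403986, fail to reject H0.


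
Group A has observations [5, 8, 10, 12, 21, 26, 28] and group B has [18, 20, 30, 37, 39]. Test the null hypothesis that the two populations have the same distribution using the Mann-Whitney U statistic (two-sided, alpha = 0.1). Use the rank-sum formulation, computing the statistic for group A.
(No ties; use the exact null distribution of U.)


Step 1: Combine and sort all 12 observations; assign midranks.
sorted (value, group): (5,X), (8,X), (10,X), (12,X), (18,Y), (20,Y), (21,X), (26,X), (28,X), (30,Y), (37,Y), (39,Y)
ranks: 5->1, 8->2, 10->3, 12->4, 18->5, 20->6, 21->7, 26->8, 28->9, 30->10, 37->11, 39->12
Step 2: Rank sum for X: R1 = 1 + 2 + 3 + 4 + 7 + 8 + 9 = 34.
Step 3: U_X = R1 - n1(n1+1)/2 = 34 - 7*8/2 = 34 - 28 = 6.
       U_Y = n1*n2 - U_X = 35 - 6 = 29.
Step 4: No ties, so the exact null distribution of U (based on enumerating the C(12,7) = 792 equally likely rank assignments) gives the two-sided p-value.
Step 5: p-value = 0.073232; compare to alpha = 0.1. reject H0.

U_X = 6, p = 0.073232, reject H0 at alpha = 0.1.


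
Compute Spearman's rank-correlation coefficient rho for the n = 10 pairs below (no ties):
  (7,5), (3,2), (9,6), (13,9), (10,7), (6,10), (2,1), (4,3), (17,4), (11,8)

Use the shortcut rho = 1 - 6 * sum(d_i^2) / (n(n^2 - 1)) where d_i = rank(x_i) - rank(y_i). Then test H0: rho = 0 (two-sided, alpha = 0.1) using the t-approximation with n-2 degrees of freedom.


Step 1: Rank x and y separately (midranks; no ties here).
rank(x): 7->5, 3->2, 9->6, 13->9, 10->7, 6->4, 2->1, 4->3, 17->10, 11->8
rank(y): 5->5, 2->2, 6->6, 9->9, 7->7, 10->10, 1->1, 3->3, 4->4, 8->8
Step 2: d_i = R_x(i) - R_y(i); compute d_i^2.
  (5-5)^2=0, (2-2)^2=0, (6-6)^2=0, (9-9)^2=0, (7-7)^2=0, (4-10)^2=36, (1-1)^2=0, (3-3)^2=0, (10-4)^2=36, (8-8)^2=0
sum(d^2) = 72.
Step 3: rho = 1 - 6*72 / (10*(10^2 - 1)) = 1 - 432/990 = 0.563636.
Step 4: Under H0, t = rho * sqrt((n-2)/(1-rho^2)) = 1.9300 ~ t(8).
Step 5: Two-sided p-value from the t-distribution with 8 df = 0.089724.
Step 6: alpha = 0.1. reject H0.

rho = 0.5636, p = 0.089724, reject H0 at alpha = 0.1.


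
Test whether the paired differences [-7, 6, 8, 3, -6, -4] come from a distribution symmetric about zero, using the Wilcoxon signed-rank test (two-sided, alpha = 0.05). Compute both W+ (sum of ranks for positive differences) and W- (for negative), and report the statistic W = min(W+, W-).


Step 1: Drop any zero differences (none here) and take |d_i|.
|d| = [7, 6, 8, 3, 6, 4]
Step 2: Midrank |d_i| (ties get averaged ranks).
ranks: |7|->5, |6|->3.5, |8|->6, |3|->1, |6|->3.5, |4|->2
Step 3: Attach original signs; sum ranks with positive sign and with negative sign.
W+ = 3.5 + 6 + 1 = 10.5
W- = 5 + 3.5 + 2 = 10.5
(Check: W+ + W- = 21 should equal n(n+1)/2 = 21.)
Step 4: Test statistic W = min(W+, W-) = 10.5.
Step 5: Ties in |d|, so use the tie-corrected normal approximation.
        E[W] = n(n+1)/4 = 6*7/4 = 10.5.
        Tie groups: |d|=6 (t=2); sum(t^3 - t) = 6.
        Var[W] = n(n+1)(2n+1)/24 - sum(t^3-t)/48 = 546/24 - 6/48 = 22.625.
        z = (W - E[W]) / sqrt(Var[W]) = (10.5 - 10.5) / 4.7566 = 0.0000.
        Two-sided p = 2*Phi(z) = 1.000000.
Step 6: alpha = 0.05. fail to reject H0.

W+ = 10.5, W- = 10.5, W = min = 10.5, p = 1.000000, fail to reject H0.


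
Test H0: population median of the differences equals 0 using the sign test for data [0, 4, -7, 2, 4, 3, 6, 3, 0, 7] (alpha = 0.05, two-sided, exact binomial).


Step 1: Discard zero differences. Original n = 10; n_eff = number of nonzero differences = 8.
Nonzero differences (with sign): +4, -7, +2, +4, +3, +6, +3, +7
Step 2: Count signs: positive = 7, negative = 1.
Step 3: Under H0: P(positive) = 0.5, so the number of positives S ~ Bin(8, 0.5).
Step 4: Two-sided exact p-value = sum of Bin(8,0.5) probabilities at or below the observed probability = 0.070312.
Step 5: alpha = 0.05. fail to reject H0.

n_eff = 8, pos = 7, neg = 1, p = 0.070312, fail to reject H0.


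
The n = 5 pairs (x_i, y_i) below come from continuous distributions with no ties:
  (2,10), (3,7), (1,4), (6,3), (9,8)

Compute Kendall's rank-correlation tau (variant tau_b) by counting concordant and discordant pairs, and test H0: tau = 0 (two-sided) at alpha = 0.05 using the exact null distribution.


Step 1: Enumerate the 10 unordered pairs (i,j) with i<j and classify each by sign(x_j-x_i) * sign(y_j-y_i).
  (1,2):dx=+1,dy=-3->D; (1,3):dx=-1,dy=-6->C; (1,4):dx=+4,dy=-7->D; (1,5):dx=+7,dy=-2->D
  (2,3):dx=-2,dy=-3->C; (2,4):dx=+3,dy=-4->D; (2,5):dx=+6,dy=+1->C; (3,4):dx=+5,dy=-1->D
  (3,5):dx=+8,dy=+4->C; (4,5):dx=+3,dy=+5->C
Step 2: C = 5, D = 5, total pairs = 10.
Step 3: tau = (C - D)/(n(n-1)/2) = (5 - 5)/10 = 0.000000.
Step 4: Exact two-sided p-value (enumerate n! = 120 permutations of y under H0): p = 1.000000.
Step 5: alpha = 0.05. fail to reject H0.

tau_b = 0.0000 (C=5, D=5), p = 1.000000, fail to reject H0.


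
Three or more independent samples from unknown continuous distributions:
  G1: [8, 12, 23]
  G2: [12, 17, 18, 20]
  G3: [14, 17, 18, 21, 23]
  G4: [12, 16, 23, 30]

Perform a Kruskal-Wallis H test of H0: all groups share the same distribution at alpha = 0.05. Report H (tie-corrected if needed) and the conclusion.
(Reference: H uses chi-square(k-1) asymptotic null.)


Step 1: Combine all N = 16 observations and assign midranks.
sorted (value, group, rank): (8,G1,1), (12,G1,3), (12,G2,3), (12,G4,3), (14,G3,5), (16,G4,6), (17,G2,7.5), (17,G3,7.5), (18,G2,9.5), (18,G3,9.5), (20,G2,11), (21,G3,12), (23,G1,14), (23,G3,14), (23,G4,14), (30,G4,16)
Step 2: Sum ranks within each group.
R_1 = 18 (n_1 = 3)
R_2 = 31 (n_2 = 4)
R_3 = 48 (n_3 = 5)
R_4 = 39 (n_4 = 4)
Step 3: H = 12/(N(N+1)) * sum(R_i^2/n_i) - 3(N+1)
     = 12/(16*17) * (18^2/3 + 31^2/4 + 48^2/5 + 39^2/4) - 3*17
     = 0.044118 * 1189.3 - 51
     = 1.469118.
Step 4: Ties present; correction factor C = 1 - 60/(16^3 - 16) = 0.985294. Corrected H = 1.469118 / 0.985294 = 1.491045.
Step 5: Under H0, H ~ chi^2(3); p-value = 0.684339.
Step 6: alpha = 0.05. fail to reject H0.

H = 1.4910, df = 3, p = 0.684339, fail to reject H0.


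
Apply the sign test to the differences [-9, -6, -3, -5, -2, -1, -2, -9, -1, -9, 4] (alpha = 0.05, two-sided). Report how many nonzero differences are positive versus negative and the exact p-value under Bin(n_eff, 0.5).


Step 1: Discard zero differences. Original n = 11; n_eff = number of nonzero differences = 11.
Nonzero differences (with sign): -9, -6, -3, -5, -2, -1, -2, -9, -1, -9, +4
Step 2: Count signs: positive = 1, negative = 10.
Step 3: Under H0: P(positive) = 0.5, so the number of positives S ~ Bin(11, 0.5).
Step 4: Two-sided exact p-value = sum of Bin(11,0.5) probabilities at or below the observed probability = 0.011719.
Step 5: alpha = 0.05. reject H0.

n_eff = 11, pos = 1, neg = 10, p = 0.011719, reject H0.


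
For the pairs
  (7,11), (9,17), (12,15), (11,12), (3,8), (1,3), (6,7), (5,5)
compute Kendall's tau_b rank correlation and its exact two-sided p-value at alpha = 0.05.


Step 1: Enumerate the 28 unordered pairs (i,j) with i<j and classify each by sign(x_j-x_i) * sign(y_j-y_i).
  (1,2):dx=+2,dy=+6->C; (1,3):dx=+5,dy=+4->C; (1,4):dx=+4,dy=+1->C; (1,5):dx=-4,dy=-3->C
  (1,6):dx=-6,dy=-8->C; (1,7):dx=-1,dy=-4->C; (1,8):dx=-2,dy=-6->C; (2,3):dx=+3,dy=-2->D
  (2,4):dx=+2,dy=-5->D; (2,5):dx=-6,dy=-9->C; (2,6):dx=-8,dy=-14->C; (2,7):dx=-3,dy=-10->C
  (2,8):dx=-4,dy=-12->C; (3,4):dx=-1,dy=-3->C; (3,5):dx=-9,dy=-7->C; (3,6):dx=-11,dy=-12->C
  (3,7):dx=-6,dy=-8->C; (3,8):dx=-7,dy=-10->C; (4,5):dx=-8,dy=-4->C; (4,6):dx=-10,dy=-9->C
  (4,7):dx=-5,dy=-5->C; (4,8):dx=-6,dy=-7->C; (5,6):dx=-2,dy=-5->C; (5,7):dx=+3,dy=-1->D
  (5,8):dx=+2,dy=-3->D; (6,7):dx=+5,dy=+4->C; (6,8):dx=+4,dy=+2->C; (7,8):dx=-1,dy=-2->C
Step 2: C = 24, D = 4, total pairs = 28.
Step 3: tau = (C - D)/(n(n-1)/2) = (24 - 4)/28 = 0.714286.
Step 4: Exact two-sided p-value (enumerate n! = 40320 permutations of y under H0): p = 0.014137.
Step 5: alpha = 0.05. reject H0.

tau_b = 0.7143 (C=24, D=4), p = 0.014137, reject H0.


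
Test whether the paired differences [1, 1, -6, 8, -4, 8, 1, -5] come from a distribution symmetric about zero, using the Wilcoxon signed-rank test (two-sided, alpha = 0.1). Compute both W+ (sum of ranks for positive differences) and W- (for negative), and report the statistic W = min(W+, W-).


Step 1: Drop any zero differences (none here) and take |d_i|.
|d| = [1, 1, 6, 8, 4, 8, 1, 5]
Step 2: Midrank |d_i| (ties get averaged ranks).
ranks: |1|->2, |1|->2, |6|->6, |8|->7.5, |4|->4, |8|->7.5, |1|->2, |5|->5
Step 3: Attach original signs; sum ranks with positive sign and with negative sign.
W+ = 2 + 2 + 7.5 + 7.5 + 2 = 21
W- = 6 + 4 + 5 = 15
(Check: W+ + W- = 36 should equal n(n+1)/2 = 36.)
Step 4: Test statistic W = min(W+, W-) = 15.
Step 5: Ties in |d|, so use the tie-corrected normal approximation.
        E[W] = n(n+1)/4 = 8*9/4 = 18.
        Tie groups: |d|=1 (t=3), |d|=8 (t=2); sum(t^3 - t) = 30.
        Var[W] = n(n+1)(2n+1)/24 - sum(t^3-t)/48 = 1224/24 - 30/48 = 50.375.
        z = (W - E[W]) / sqrt(Var[W]) = (15 - 18) / 7.0975 = -0.4227.
        Two-sided p = 2*Phi(z) = 0.672527.
Step 6: alpha = 0.1. fail to reject H0.

W+ = 21, W- = 15, W = min = 15, p = 0.672527, fail to reject H0.


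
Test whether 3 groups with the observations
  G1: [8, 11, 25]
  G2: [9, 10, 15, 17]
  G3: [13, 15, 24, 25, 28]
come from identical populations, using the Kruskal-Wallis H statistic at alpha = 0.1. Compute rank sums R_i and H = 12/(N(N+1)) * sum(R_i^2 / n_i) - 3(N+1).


Step 1: Combine all N = 12 observations and assign midranks.
sorted (value, group, rank): (8,G1,1), (9,G2,2), (10,G2,3), (11,G1,4), (13,G3,5), (15,G2,6.5), (15,G3,6.5), (17,G2,8), (24,G3,9), (25,G1,10.5), (25,G3,10.5), (28,G3,12)
Step 2: Sum ranks within each group.
R_1 = 15.5 (n_1 = 3)
R_2 = 19.5 (n_2 = 4)
R_3 = 43 (n_3 = 5)
Step 3: H = 12/(N(N+1)) * sum(R_i^2/n_i) - 3(N+1)
     = 12/(12*13) * (15.5^2/3 + 19.5^2/4 + 43^2/5) - 3*13
     = 0.076923 * 544.946 - 39
     = 2.918910.
Step 4: Ties present; correction factor C = 1 - 12/(12^3 - 12) = 0.993007. Corrected H = 2.918910 / 0.993007 = 2.939466.
Step 5: Under H0, H ~ chi^2(2); p-value = 0.229987.
Step 6: alpha = 0.1. fail to reject H0.

H = 2.9395, df = 2, p = 0.229987, fail to reject H0.


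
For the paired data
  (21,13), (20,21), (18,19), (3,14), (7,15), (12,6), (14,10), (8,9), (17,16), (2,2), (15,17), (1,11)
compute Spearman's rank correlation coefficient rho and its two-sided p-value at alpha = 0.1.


Step 1: Rank x and y separately (midranks; no ties here).
rank(x): 21->12, 20->11, 18->10, 3->3, 7->4, 12->6, 14->7, 8->5, 17->9, 2->2, 15->8, 1->1
rank(y): 13->6, 21->12, 19->11, 14->7, 15->8, 6->2, 10->4, 9->3, 16->9, 2->1, 17->10, 11->5
Step 2: d_i = R_x(i) - R_y(i); compute d_i^2.
  (12-6)^2=36, (11-12)^2=1, (10-11)^2=1, (3-7)^2=16, (4-8)^2=16, (6-2)^2=16, (7-4)^2=9, (5-3)^2=4, (9-9)^2=0, (2-1)^2=1, (8-10)^2=4, (1-5)^2=16
sum(d^2) = 120.
Step 3: rho = 1 - 6*120 / (12*(12^2 - 1)) = 1 - 720/1716 = 0.580420.
Step 4: Under H0, t = rho * sqrt((n-2)/(1-rho^2)) = 2.2540 ~ t(10).
Step 5: Two-sided p-value from the t-distribution with 10 df = 0.047856.
Step 6: alpha = 0.1. reject H0.

rho = 0.5804, p = 0.047856, reject H0 at alpha = 0.1.


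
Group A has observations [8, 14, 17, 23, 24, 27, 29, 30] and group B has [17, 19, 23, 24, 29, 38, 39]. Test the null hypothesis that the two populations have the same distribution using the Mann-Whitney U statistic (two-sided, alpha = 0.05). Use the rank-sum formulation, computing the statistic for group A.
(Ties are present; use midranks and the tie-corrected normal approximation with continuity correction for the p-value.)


Step 1: Combine and sort all 15 observations; assign midranks.
sorted (value, group): (8,X), (14,X), (17,X), (17,Y), (19,Y), (23,X), (23,Y), (24,X), (24,Y), (27,X), (29,X), (29,Y), (30,X), (38,Y), (39,Y)
ranks: 8->1, 14->2, 17->3.5, 17->3.5, 19->5, 23->6.5, 23->6.5, 24->8.5, 24->8.5, 27->10, 29->11.5, 29->11.5, 30->13, 38->14, 39->15
Step 2: Rank sum for X: R1 = 1 + 2 + 3.5 + 6.5 + 8.5 + 10 + 11.5 + 13 = 56.
Step 3: U_X = R1 - n1(n1+1)/2 = 56 - 8*9/2 = 56 - 36 = 20.
       U_Y = n1*n2 - U_X = 56 - 20 = 36.
Step 4: Ties are present, so use the tie-corrected normal approximation (with continuity correction) for the p-value.
Step 5: p-value = 0.383714; compare to alpha = 0.05. fail to reject H0.

U_X = 20, p = 0.383714, fail to reject H0 at alpha = 0.05.


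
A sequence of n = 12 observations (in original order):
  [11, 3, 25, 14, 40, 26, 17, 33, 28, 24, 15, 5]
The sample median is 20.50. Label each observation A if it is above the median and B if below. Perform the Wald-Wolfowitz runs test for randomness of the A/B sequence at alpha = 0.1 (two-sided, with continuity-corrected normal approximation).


Step 1: Compute median = 20.50; label A = above, B = below.
Labels in order: BBABAABAAABB  (n_A = 6, n_B = 6)
Step 2: Count runs R = 7.
Step 3: Under H0 (random ordering), E[R] = 2*n_A*n_B/(n_A+n_B) + 1 = 2*6*6/12 + 1 = 7.0000.
        Var[R] = 2*n_A*n_B*(2*n_A*n_B - n_A - n_B) / ((n_A+n_B)^2 * (n_A+n_B-1)) = 4320/1584 = 2.7273.
        SD[R] = 1.6514.
Step 4: R = E[R], so z = 0 with no continuity correction.
Step 5: Two-sided p-value via normal approximation = 2*(1 - Phi(|z|)) = 1.000000.
Step 6: alpha = 0.1. fail to reject H0.

R = 7, z = 0.0000, p = 1.000000, fail to reject H0.


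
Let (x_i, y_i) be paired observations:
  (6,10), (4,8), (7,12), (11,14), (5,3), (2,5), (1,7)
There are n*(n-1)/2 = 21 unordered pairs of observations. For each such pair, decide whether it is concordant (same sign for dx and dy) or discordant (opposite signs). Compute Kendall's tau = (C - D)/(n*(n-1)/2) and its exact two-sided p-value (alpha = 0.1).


Step 1: Enumerate the 21 unordered pairs (i,j) with i<j and classify each by sign(x_j-x_i) * sign(y_j-y_i).
  (1,2):dx=-2,dy=-2->C; (1,3):dx=+1,dy=+2->C; (1,4):dx=+5,dy=+4->C; (1,5):dx=-1,dy=-7->C
  (1,6):dx=-4,dy=-5->C; (1,7):dx=-5,dy=-3->C; (2,3):dx=+3,dy=+4->C; (2,4):dx=+7,dy=+6->C
  (2,5):dx=+1,dy=-5->D; (2,6):dx=-2,dy=-3->C; (2,7):dx=-3,dy=-1->C; (3,4):dx=+4,dy=+2->C
  (3,5):dx=-2,dy=-9->C; (3,6):dx=-5,dy=-7->C; (3,7):dx=-6,dy=-5->C; (4,5):dx=-6,dy=-11->C
  (4,6):dx=-9,dy=-9->C; (4,7):dx=-10,dy=-7->C; (5,6):dx=-3,dy=+2->D; (5,7):dx=-4,dy=+4->D
  (6,7):dx=-1,dy=+2->D
Step 2: C = 17, D = 4, total pairs = 21.
Step 3: tau = (C - D)/(n(n-1)/2) = (17 - 4)/21 = 0.619048.
Step 4: Exact two-sided p-value (enumerate n! = 5040 permutations of y under H0): p = 0.069048.
Step 5: alpha = 0.1. reject H0.

tau_b = 0.6190 (C=17, D=4), p = 0.069048, reject H0.


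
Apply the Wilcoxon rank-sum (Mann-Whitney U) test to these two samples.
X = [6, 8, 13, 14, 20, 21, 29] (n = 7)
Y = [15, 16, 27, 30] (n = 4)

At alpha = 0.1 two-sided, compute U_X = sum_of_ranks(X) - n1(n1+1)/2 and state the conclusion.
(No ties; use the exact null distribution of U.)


Step 1: Combine and sort all 11 observations; assign midranks.
sorted (value, group): (6,X), (8,X), (13,X), (14,X), (15,Y), (16,Y), (20,X), (21,X), (27,Y), (29,X), (30,Y)
ranks: 6->1, 8->2, 13->3, 14->4, 15->5, 16->6, 20->7, 21->8, 27->9, 29->10, 30->11
Step 2: Rank sum for X: R1 = 1 + 2 + 3 + 4 + 7 + 8 + 10 = 35.
Step 3: U_X = R1 - n1(n1+1)/2 = 35 - 7*8/2 = 35 - 28 = 7.
       U_Y = n1*n2 - U_X = 28 - 7 = 21.
Step 4: No ties, so the exact null distribution of U (based on enumerating the C(11,7) = 330 equally likely rank assignments) gives the two-sided p-value.
Step 5: p-value = 0.230303; compare to alpha = 0.1. fail to reject H0.

U_X = 7, p = 0.230303, fail to reject H0 at alpha = 0.1.


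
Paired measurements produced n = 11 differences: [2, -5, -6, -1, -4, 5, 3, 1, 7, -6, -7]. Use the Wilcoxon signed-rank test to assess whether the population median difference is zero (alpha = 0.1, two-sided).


Step 1: Drop any zero differences (none here) and take |d_i|.
|d| = [2, 5, 6, 1, 4, 5, 3, 1, 7, 6, 7]
Step 2: Midrank |d_i| (ties get averaged ranks).
ranks: |2|->3, |5|->6.5, |6|->8.5, |1|->1.5, |4|->5, |5|->6.5, |3|->4, |1|->1.5, |7|->10.5, |6|->8.5, |7|->10.5
Step 3: Attach original signs; sum ranks with positive sign and with negative sign.
W+ = 3 + 6.5 + 4 + 1.5 + 10.5 = 25.5
W- = 6.5 + 8.5 + 1.5 + 5 + 8.5 + 10.5 = 40.5
(Check: W+ + W- = 66 should equal n(n+1)/2 = 66.)
Step 4: Test statistic W = min(W+, W-) = 25.5.
Step 5: Ties in |d|, so use the tie-corrected normal approximation.
        E[W] = n(n+1)/4 = 11*12/4 = 33.
        Tie groups: |d|=1 (t=2), |d|=5 (t=2), |d|=6 (t=2), |d|=7 (t=2); sum(t^3 - t) = 24.
        Var[W] = n(n+1)(2n+1)/24 - sum(t^3-t)/48 = 3036/24 - 24/48 = 126.
        z = (W - E[W]) / sqrt(Var[W]) = (25.5 - 33) / 11.2250 = -0.6682.
        Two-sided p = 2*Phi(z) = 0.504036.
Step 6: alpha = 0.1. fail to reject H0.

W+ = 25.5, W- = 40.5, W = min = 25.5, p = 0.504036, fail to reject H0.
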